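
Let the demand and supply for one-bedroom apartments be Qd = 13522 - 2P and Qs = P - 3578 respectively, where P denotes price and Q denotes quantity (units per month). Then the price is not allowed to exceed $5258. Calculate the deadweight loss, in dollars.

Setting quantity demanded equal to quantity supplied, 13522 - 2P = P - 3578, gives P* = 5700 and Q* = 2122.
Because the ceiling (5258) lies below the market-clearing price, it is binding.
At P = 5258: Qd = 13522 - 2·5258 = 3006 and Qs = 5258 - 3578 = 1680.
Quantity traded falls to 1680. At Q = 1680 the demand price is (13522 - 1680)/2 = 5921 and the supply price is 3578 + 1680 = 5258.
Deadweight loss = ½ · (5921 - 5258) · (2122 - 1680) = ½ · 663 · 442 = 146523.

146523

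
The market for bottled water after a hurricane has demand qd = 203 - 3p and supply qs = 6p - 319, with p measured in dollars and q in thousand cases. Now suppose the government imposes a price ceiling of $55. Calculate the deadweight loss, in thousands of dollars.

81

Without the control the market clears where 203 - 3p = 6p - 319, i.e. p* = 58 and q* = 29.
Because the ceiling (55) lies below the market-clearing price, it is binding.
At p = 55: qd = 203 - 3·55 = 38 and qs = 6·55 - 319 = 11.
Quantity traded falls to 11. At q = 11 the demand price is (203 - 11)/3 = 64 and the supply price is (319 + 11)/6 = 55.
Deadweight loss = ½ · (64 - 55) · (29 - 11) = ½ · 9 · 18 = 81.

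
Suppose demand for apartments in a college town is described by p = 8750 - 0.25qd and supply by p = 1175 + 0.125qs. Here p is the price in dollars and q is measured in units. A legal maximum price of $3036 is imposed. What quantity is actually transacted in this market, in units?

14888

Rearranging demand gives qd = 35000 - 4p; rearranging supply gives qs = 8p - 9400. Setting quantity demanded equal to quantity supplied, 35000 - 4p = 8p - 9400, gives p* = 3700 and q* = 20200.
Because the ceiling (3036) lies below the market-clearing price, it is binding.
At p = 3036: qd = 35000 - 4·3036 = 22856 and qs = 8·3036 - 9400 = 14888.
The quantity actually transacted is the short side, supply: 14888.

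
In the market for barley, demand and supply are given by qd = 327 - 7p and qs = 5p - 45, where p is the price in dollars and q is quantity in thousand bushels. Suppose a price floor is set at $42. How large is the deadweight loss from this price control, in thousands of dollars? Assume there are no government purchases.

In a free market, 327 - 7p = 5p - 45 gives the equilibrium p* = 31, q* = 110.
Since 42 > 31, the floor is binding.
At p = 42: qd = 327 - 7·42 = 33 and qs = 5·42 - 45 = 165.
Quantity traded falls to 33. At q = 33 the demand price is (327 - 33)/7 = 42 and the supply price is (45 + 33)/5 = 15.6.
Deadweight loss = ½ · (42 - 15.6) · (110 - 33) = ½ · 26.4 · 77 = 1016.4.

1016.4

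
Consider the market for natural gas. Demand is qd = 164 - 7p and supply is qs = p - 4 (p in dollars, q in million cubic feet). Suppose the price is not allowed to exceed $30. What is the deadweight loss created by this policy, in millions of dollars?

0

In a free market, 164 - 7p = p - 4 gives the equilibrium p* = 21, q* = 17.
The ceiling of 30 is above the equilibrium price 21, so it is not binding; the market clears at p* = 21, q* = 17.
Since the control does not bind, no trades are prevented and deadweight loss is zero.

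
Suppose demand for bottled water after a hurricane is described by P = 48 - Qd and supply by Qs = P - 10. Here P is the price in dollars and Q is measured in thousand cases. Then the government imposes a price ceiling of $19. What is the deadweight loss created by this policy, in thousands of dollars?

Rearranging demand gives Qd = 48 - P. In a free market, 48 - P = P - 10 gives the equilibrium P* = 29, Q* = 19.
Because the ceiling (19) lies below the market-clearing price, it is binding.
At P = 19: Qd = 48 - 19 = 29 and Qs = 19 - 10 = 9.
Quantity traded falls to 9. At Q = 9 the demand price is 48 - 9 = 39 and the supply price is 10 + 9 = 19.
Deadweight loss = ½ · (39 - 19) · (19 - 9) = ½ · 20 · 10 = 100.

100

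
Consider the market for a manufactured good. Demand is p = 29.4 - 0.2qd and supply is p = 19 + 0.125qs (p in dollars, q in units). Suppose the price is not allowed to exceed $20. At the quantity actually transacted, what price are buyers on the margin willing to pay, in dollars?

Rearranging demand gives qd = 147 - 5p; rearranging supply gives qs = 8p - 152. Equilibrium: 147 - 5p = 8p - 152, so 299 = 13p and p* = 23, q* = 32.
The ceiling of 20 is below the equilibrium price 23, so it binds.
At p = 20: qd = 147 - 5·20 = 47 and qs = 8·20 - 152 = 8.
Only 8 units reach the market. On the demand curve, the marginal buyer's willingness to pay at q = 8 is (147 - 8)/5 = 27.8.

27.8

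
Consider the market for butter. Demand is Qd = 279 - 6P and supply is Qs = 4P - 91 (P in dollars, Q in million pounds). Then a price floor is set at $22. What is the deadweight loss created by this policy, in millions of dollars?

Setting quantity demanded equal to quantity supplied, 279 - 6P = 4P - 91, gives P* = 37 and Q* = 57.
The floor of 22 is below the equilibrium price 37, so it is not binding; the market clears at P* = 37, Q* = 57.
Since the control does not bind, no trades are prevented and deadweight loss is zero.

0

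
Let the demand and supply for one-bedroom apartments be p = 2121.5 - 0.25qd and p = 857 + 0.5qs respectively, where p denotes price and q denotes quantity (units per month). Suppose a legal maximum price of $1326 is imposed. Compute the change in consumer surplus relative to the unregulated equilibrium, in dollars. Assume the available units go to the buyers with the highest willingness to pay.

280874

Rearranging demand gives qd = 8486 - 4p; rearranging supply gives qs = 2p - 1714. In a free market, 8486 - 4p = 2p - 1714 gives the equilibrium p* = 1700, q* = 1686.
The ceiling of 1326 is below the equilibrium price 1700, so it binds.
At p = 1326: qd = 8486 - 4·1326 = 3182 and qs = 2·1326 - 1714 = 938.
Consumer surplus without the control is ½ · (2121.5 - 1700) · 1686 = 355324.5.
With the ceiling, 938 units are sold at 1326 (assume they go to the highest-value buyers). The demand price at q = 938 is 1887, so CS = ½ · [(2121.5 - 1326) + (1887 - 1326)] · 938 = 636198.5.
Change in consumer surplus = 636198.5 - 355324.5 = 280874.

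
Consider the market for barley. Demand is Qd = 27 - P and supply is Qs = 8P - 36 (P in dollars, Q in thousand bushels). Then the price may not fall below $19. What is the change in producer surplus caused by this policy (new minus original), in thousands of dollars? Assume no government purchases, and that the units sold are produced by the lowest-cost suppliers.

87

Equilibrium: 27 - P = 8P - 36, so 63 = 9P and P* = 7, Q* = 20.
Because the floor (19) lies above the market-clearing price, it is binding.
At P = 19: Qd = 27 - 19 = 8 and Qs = 8·19 - 36 = 116.
Producer surplus without the control is ½ · (7 - 4.5) · 20 = 25.
With the floor, 8 units are sold at 19. The supply price at Q = 8 is 5.5, so PS = ½ · [(19 - 4.5) + (19 - 5.5)] · 8 = 112.
Change in producer surplus = 112 - 25 = 87.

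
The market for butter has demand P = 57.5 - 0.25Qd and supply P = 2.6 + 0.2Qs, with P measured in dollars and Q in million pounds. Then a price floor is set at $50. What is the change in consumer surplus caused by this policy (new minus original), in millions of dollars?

Rearranging demand gives Qd = 230 - 4P; rearranging supply gives Qs = 5P - 13. Without the control the market clears where 230 - 4P = 5P - 13, i.e. P* = 27 and Q* = 122.
Because the floor (50) lies above the market-clearing price, it is binding.
At P = 50: Qd = 230 - 4·50 = 30 and Qs = 5·50 - 13 = 237.
Consumer surplus without the control is ½ · (57.5 - 27) · 122 = 1860.5.
With the floor, consumers buy 30 units at 50, so CS = ½ · (57.5 - 50) · 30 = 112.5.
Change in consumer surplus = 112.5 - 1860.5 = -1748.

-1748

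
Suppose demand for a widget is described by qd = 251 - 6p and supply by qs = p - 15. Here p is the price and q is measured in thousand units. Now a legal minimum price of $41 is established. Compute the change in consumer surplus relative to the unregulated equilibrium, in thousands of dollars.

Equilibrium: 251 - 6p = p - 15, so 266 = 7p and p* = 38, q* = 23.
Because the floor (41) lies above the market-clearing price, it is binding.
At p = 41: qd = 251 - 6·41 = 5 and qs = 41 - 15 = 26.
Consumer surplus without the control is ½ · (251/6 - 38) · 23 = 529/12.
With the floor, consumers buy 5 units at 41, so CS = ½ · (251/6 - 41) · 5 = 25/12.
Change in consumer surplus = 25/12 - 529/12 = -42.

-42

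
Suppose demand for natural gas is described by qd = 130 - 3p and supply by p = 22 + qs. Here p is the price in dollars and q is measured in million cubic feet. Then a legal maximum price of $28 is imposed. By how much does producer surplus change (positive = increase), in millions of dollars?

Rearranging supply gives qs = p - 22. Setting quantity demanded equal to quantity supplied, 130 - 3p = p - 22, gives p* = 38 and q* = 16.
Since 28 < 38, the ceiling is binding.
At p = 28: qd = 130 - 3·28 = 46 and qs = 28 - 22 = 6.
Producer surplus without the control is ½ · (38 - 22) · 16 = 128.
With the ceiling, producers sell 6 units at 28, so PS = ½ · (28 - 22) · 6 = 18.
Change in producer surplus = 18 - 128 = -110.

-110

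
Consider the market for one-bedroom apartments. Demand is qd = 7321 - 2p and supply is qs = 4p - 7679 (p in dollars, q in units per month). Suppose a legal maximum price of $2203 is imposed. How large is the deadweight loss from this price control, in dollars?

529254

In a free market, 7321 - 2p = 4p - 7679 gives the equilibrium p* = 2500, q* = 2321.
Because the ceiling (2203) lies below the market-clearing price, it is binding.
At p = 2203: qd = 7321 - 2·2203 = 2915 and qs = 4·2203 - 7679 = 1133.
Quantity traded falls to 1133. At q = 1133 the demand price is (7321 - 1133)/2 = 3094 and the supply price is (7679 + 1133)/4 = 2203.
Deadweight loss = ½ · (3094 - 2203) · (2321 - 1133) = ½ · 891 · 1188 = 529254.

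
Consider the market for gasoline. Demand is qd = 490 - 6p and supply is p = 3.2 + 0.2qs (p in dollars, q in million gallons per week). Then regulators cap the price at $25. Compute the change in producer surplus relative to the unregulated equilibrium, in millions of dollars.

-3391.5

Rearranging supply gives qs = 5p - 16. In a free market, 490 - 6p = 5p - 16 gives the equilibrium p* = 46, q* = 214.
The ceiling of 25 is below the equilibrium price 46, so it binds.
At p = 25: qd = 490 - 6·25 = 340 and qs = 5·25 - 16 = 109.
Producer surplus without the control is ½ · (46 - 3.2) · 214 = 4579.6.
With the ceiling, producers sell 109 units at 25, so PS = ½ · (25 - 3.2) · 109 = 1188.1.
Change in producer surplus = 1188.1 - 4579.6 = -3391.5.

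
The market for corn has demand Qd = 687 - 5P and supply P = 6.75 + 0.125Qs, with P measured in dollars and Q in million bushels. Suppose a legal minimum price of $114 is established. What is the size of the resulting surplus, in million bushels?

741

Rearranging supply gives Qs = 8P - 54. Without the control the market clears where 687 - 5P = 8P - 54, i.e. P* = 57 and Q* = 402.
Since 114 > 57, the floor is binding.
At P = 114: Qd = 687 - 5·114 = 117 and Qs = 8·114 - 54 = 858.
Surplus = Qs - Qd = 858 - 117 = 741.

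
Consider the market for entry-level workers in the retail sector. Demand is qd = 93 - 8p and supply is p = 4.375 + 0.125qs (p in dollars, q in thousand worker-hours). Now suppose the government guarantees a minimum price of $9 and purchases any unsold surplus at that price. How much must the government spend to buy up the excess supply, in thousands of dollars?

Rearranging supply gives qs = 8p - 35. Without the control the market clears where 93 - 8p = 8p - 35, i.e. p* = 8 and q* = 29.
The floor of 9 is above the equilibrium price 8, so it binds.
At p = 9: qd = 93 - 8·9 = 21 and qs = 8·9 - 35 = 37.
Surplus = qs - qd = 16.
Government expenditure = surplus × support price = 16 × 9 = 144.

144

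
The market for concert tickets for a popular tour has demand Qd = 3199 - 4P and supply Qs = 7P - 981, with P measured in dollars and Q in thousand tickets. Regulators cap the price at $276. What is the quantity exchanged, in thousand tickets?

Setting quantity demanded equal to quantity supplied, 3199 - 4P = 7P - 981, gives P* = 380 and Q* = 1679.
Since 276 < 380, the ceiling is binding.
At P = 276: Qd = 3199 - 4·276 = 2095 and Qs = 7·276 - 981 = 951.
The quantity actually transacted is the short side, supply: 951.

951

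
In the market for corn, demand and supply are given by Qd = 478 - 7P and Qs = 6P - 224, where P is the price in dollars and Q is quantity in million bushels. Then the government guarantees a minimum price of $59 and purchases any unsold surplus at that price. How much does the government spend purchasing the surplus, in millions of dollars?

Equilibrium: 478 - 7P = 6P - 224, so 702 = 13P and P* = 54, Q* = 100.
The floor of 59 is above the equilibrium price 54, so it binds.
At P = 59: Qd = 478 - 7·59 = 65 and Qs = 6·59 - 224 = 130.
Surplus = Qs - Qd = 65.
Government expenditure = surplus × support price = 65 × 59 = 3835.

3835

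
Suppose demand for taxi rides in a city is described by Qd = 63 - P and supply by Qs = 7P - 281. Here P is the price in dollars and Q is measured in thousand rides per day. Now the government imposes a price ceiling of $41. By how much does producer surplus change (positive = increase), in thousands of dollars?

-26

Equilibrium: 63 - P = 7P - 281, so 344 = 8P and P* = 43, Q* = 20.
Because the ceiling (41) lies below the market-clearing price, it is binding.
At P = 41: Qd = 63 - 41 = 22 and Qs = 7·41 - 281 = 6.
Producer surplus without the control is ½ · (43 - 281/7) · 20 = 200/7.
With the ceiling, producers sell 6 units at 41, so PS = ½ · (41 - 281/7) · 6 = 18/7.
Change in producer surplus = 18/7 - 200/7 = -26.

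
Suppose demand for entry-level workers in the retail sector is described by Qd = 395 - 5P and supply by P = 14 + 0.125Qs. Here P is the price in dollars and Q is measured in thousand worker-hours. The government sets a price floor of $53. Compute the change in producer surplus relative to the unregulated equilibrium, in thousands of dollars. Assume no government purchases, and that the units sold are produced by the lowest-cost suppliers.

1513.75

Rearranging supply gives Qs = 8P - 112. Without the control the market clears where 395 - 5P = 8P - 112, i.e. P* = 39 and Q* = 200.
The floor of 53 is above the equilibrium price 39, so it binds.
At P = 53: Qd = 395 - 5·53 = 130 and Qs = 8·53 - 112 = 312.
Producer surplus without the control is ½ · (39 - 14) · 200 = 2500.
With the floor, 130 units are sold at 53. The supply price at Q = 130 is 30.25, so PS = ½ · [(53 - 14) + (53 - 30.25)] · 130 = 4013.75.
Change in producer surplus = 4013.75 - 2500 = 1513.75.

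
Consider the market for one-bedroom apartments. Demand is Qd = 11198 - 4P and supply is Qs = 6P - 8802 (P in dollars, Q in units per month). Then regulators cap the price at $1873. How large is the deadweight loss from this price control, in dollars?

Equilibrium: 11198 - 4P = 6P - 8802, so 20000 = 10P and P* = 2000, Q* = 3198.
The ceiling of 1873 is below the equilibrium price 2000, so it binds.
At P = 1873: Qd = 11198 - 4·1873 = 3706 and Qs = 6·1873 - 8802 = 2436.
Quantity traded falls to 2436. At Q = 2436 the demand price is (11198 - 2436)/4 = 2190.5 and the supply price is (8802 + 2436)/6 = 1873.
Deadweight loss = ½ · (2190.5 - 1873) · (3198 - 2436) = ½ · 317.5 · 762 = 120967.5.

120967.5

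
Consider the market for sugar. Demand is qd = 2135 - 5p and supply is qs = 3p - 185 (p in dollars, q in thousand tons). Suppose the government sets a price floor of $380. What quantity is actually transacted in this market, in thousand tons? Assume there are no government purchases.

Equilibrium: 2135 - 5p = 3p - 185, so 2320 = 8p and p* = 290, q* = 685.
Because the floor (380) lies above the market-clearing price, it is binding.
At p = 380: qd = 2135 - 5·380 = 235 and qs = 3·380 - 185 = 955.
The quantity actually transacted is the short side, demand: 235.

235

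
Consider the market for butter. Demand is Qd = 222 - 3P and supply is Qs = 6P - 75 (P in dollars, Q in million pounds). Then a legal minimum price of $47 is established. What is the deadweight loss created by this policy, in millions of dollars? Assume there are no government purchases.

441

In a free market, 222 - 3P = 6P - 75 gives the equilibrium P* = 33, Q* = 123.
The floor of 47 is above the equilibrium price 33, so it binds.
At P = 47: Qd = 222 - 3·47 = 81 and Qs = 6·47 - 75 = 207.
Quantity traded falls to 81. At Q = 81 the demand price is (222 - 81)/3 = 47 and the supply price is (75 + 81)/6 = 26.
Deadweight loss = ½ · (47 - 26) · (123 - 81) = ½ · 21 · 42 = 441.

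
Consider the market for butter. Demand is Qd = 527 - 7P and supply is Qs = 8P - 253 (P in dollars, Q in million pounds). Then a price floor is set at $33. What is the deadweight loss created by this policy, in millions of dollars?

0

Setting quantity demanded equal to quantity supplied, 527 - 7P = 8P - 253, gives P* = 52 and Q* = 163.
Since 33 is below P* = 52, the floor does not bind and the free-market outcome prevails.
Since the control does not bind, no trades are prevented and deadweight loss is zero.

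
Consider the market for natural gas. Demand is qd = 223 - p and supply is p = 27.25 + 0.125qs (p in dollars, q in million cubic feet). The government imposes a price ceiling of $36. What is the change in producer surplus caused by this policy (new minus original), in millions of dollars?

Rearranging supply gives qs = 8p - 218. Equilibrium: 223 - p = 8p - 218, so 441 = 9p and p* = 49, q* = 174.
Since 36 < 49, the ceiling is binding.
At p = 36: qd = 223 - 36 = 187 and qs = 8·36 - 218 = 70.
Producer surplus without the control is ½ · (49 - 27.25) · 174 = 1892.25.
With the ceiling, producers sell 70 units at 36, so PS = ½ · (36 - 27.25) · 70 = 306.25.
Change in producer surplus = 306.25 - 1892.25 = -1586.

-1586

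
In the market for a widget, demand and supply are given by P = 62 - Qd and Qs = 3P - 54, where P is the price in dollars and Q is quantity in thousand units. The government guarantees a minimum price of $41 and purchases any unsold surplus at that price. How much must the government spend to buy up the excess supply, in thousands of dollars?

1968

Rearranging demand gives Qd = 62 - P. Setting quantity demanded equal to quantity supplied, 62 - P = 3P - 54, gives P* = 29 and Q* = 33.
The floor of 41 is above the equilibrium price 29, so it binds.
At P = 41: Qd = 62 - 41 = 21 and Qs = 3·41 - 54 = 69.
Surplus = Qs - Qd = 48.
Government expenditure = surplus × support price = 48 × 41 = 1968.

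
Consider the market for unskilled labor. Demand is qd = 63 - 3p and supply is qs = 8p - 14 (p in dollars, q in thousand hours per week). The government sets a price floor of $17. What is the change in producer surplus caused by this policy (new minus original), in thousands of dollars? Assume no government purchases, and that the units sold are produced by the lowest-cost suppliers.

Without the control the market clears where 63 - 3p = 8p - 14, i.e. p* = 7 and q* = 42.
Because the floor (17) lies above the market-clearing price, it is binding.
At p = 17: qd = 63 - 3·17 = 12 and qs = 8·17 - 14 = 122.
Producer surplus without the control is ½ · (7 - 1.75) · 42 = 110.25.
With the floor, 12 units are sold at 17. The supply price at q = 12 is 3.25, so PS = ½ · [(17 - 1.75) + (17 - 3.25)] · 12 = 174.
Change in producer surplus = 174 - 110.25 = 63.75.

63.75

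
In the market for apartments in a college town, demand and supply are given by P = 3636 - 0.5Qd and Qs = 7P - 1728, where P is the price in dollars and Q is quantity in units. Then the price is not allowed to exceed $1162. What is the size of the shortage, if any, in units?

Rearranging demand gives Qd = 7272 - 2P. In a free market, 7272 - 2P = 7P - 1728 gives the equilibrium P* = 1000, Q* = 5272.
Since 1162 is above P* = 1000, the ceiling does not bind and the free-market outcome prevails.
Since the control does not bind, there is no shortage.

0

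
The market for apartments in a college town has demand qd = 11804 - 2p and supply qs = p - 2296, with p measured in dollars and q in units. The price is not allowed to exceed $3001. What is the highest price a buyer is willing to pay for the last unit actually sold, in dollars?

In a free market, 11804 - 2p = p - 2296 gives the equilibrium p* = 4700, q* = 2404.
Since 3001 < 4700, the ceiling is binding.
At p = 3001: qd = 11804 - 2·3001 = 5802 and qs = 3001 - 2296 = 705.
Only 705 units reach the market. On the demand curve, the marginal buyer's willingness to pay at q = 705 is (11804 - 705)/2 = 5549.5.

5549.5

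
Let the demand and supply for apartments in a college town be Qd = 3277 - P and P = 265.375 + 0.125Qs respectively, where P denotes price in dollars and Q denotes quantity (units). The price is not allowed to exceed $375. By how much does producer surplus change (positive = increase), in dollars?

Rearranging supply gives Qs = 8P - 2123. Setting quantity demanded equal to quantity supplied, 3277 - P = 8P - 2123, gives P* = 600 and Q* = 2677.
Since 375 < 600, the ceiling is binding.
At P = 375: Qd = 3277 - 375 = 2902 and Qs = 8·375 - 2123 = 877.
Producer surplus without the control is ½ · (600 - 265.375) · 2677 = 447895.5625.
With the ceiling, producers sell 877 units at 375, so PS = ½ · (375 - 265.375) · 877 = 48070.5625.
Change in producer surplus = 48070.5625 - 447895.5625 = -399825.

-399825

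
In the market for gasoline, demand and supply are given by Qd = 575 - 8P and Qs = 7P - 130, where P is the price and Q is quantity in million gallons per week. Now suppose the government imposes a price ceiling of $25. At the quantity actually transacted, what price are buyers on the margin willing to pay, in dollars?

In a free market, 575 - 8P = 7P - 130 gives the equilibrium P* = 47, Q* = 199.
Because the ceiling (25) lies below the market-clearing price, it is binding.
At P = 25: Qd = 575 - 8·25 = 375 and Qs = 7·25 - 130 = 45.
Only 45 units reach the market. On the demand curve, the marginal buyer's willingness to pay at Q = 45 is (575 - 45)/8 = 66.25.

66.25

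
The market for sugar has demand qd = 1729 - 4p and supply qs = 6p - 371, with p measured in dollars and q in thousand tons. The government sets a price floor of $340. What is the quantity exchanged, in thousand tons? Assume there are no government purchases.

369

Equilibrium: 1729 - 4p = 6p - 371, so 2100 = 10p and p* = 210, q* = 889.
Because the floor (340) lies above the market-clearing price, it is binding.
At p = 340: qd = 1729 - 4·340 = 369 and qs = 6·340 - 371 = 1669.
The quantity actually transacted is the short side, demand: 369.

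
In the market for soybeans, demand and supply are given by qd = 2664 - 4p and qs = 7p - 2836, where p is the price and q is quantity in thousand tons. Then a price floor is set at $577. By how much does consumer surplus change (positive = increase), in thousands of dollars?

Setting quantity demanded equal to quantity supplied, 2664 - 4p = 7p - 2836, gives p* = 500 and q* = 664.
Because the floor (577) lies above the market-clearing price, it is binding.
At p = 577: qd = 2664 - 4·577 = 356 and qs = 7·577 - 2836 = 1203.
Consumer surplus without the control is ½ · (666 - 500) · 664 = 55112.
With the floor, consumers buy 356 units at 577, so CS = ½ · (666 - 577) · 356 = 15842.
Change in consumer surplus = 15842 - 55112 = -39270.

-39270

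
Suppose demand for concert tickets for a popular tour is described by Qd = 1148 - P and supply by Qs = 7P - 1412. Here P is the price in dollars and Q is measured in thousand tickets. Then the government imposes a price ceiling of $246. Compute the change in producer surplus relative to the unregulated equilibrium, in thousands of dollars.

Equilibrium: 1148 - P = 7P - 1412, so 2560 = 8P and P* = 320, Q* = 828.
Because the ceiling (246) lies below the market-clearing price, it is binding.
At P = 246: Qd = 1148 - 246 = 902 and Qs = 7·246 - 1412 = 310.
Producer surplus without the control is ½ · (320 - 1412/7) · 828 = 342792/7.
With the ceiling, producers sell 310 units at 246, so PS = ½ · (246 - 1412/7) · 310 = 48050/7.
Change in producer surplus = 48050/7 - 342792/7 = -42106.

-42106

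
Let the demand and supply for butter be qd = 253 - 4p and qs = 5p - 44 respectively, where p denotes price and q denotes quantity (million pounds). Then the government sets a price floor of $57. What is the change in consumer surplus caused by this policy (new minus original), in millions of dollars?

Equilibrium: 253 - 4p = 5p - 44, so 297 = 9p and p* = 33, q* = 121.
Because the floor (57) lies above the market-clearing price, it is binding.
At p = 57: qd = 253 - 4·57 = 25 and qs = 5·57 - 44 = 241.
Consumer surplus without the control is ½ · (63.25 - 33) · 121 = 1830.125.
With the floor, consumers buy 25 units at 57, so CS = ½ · (63.25 - 57) · 25 = 78.125.
Change in consumer surplus = 78.125 - 1830.125 = -1752.

-1752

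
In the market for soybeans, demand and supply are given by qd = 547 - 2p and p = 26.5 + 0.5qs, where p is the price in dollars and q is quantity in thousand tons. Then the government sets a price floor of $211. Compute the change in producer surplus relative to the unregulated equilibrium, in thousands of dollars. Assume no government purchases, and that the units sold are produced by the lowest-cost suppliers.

Rearranging supply gives qs = 2p - 53. Equilibrium: 547 - 2p = 2p - 53, so 600 = 4p and p* = 150, q* = 247.
Because the floor (211) lies above the market-clearing price, it is binding.
At p = 211: qd = 547 - 2·211 = 125 and qs = 2·211 - 53 = 369.
Producer surplus without the control is ½ · (150 - 26.5) · 247 = 15252.25.
With the floor, 125 units are sold at 211. The supply price at q = 125 is 89, so PS = ½ · [(211 - 26.5) + (211 - 89)] · 125 = 19156.25.
Change in producer surplus = 19156.25 - 15252.25 = 3904.

3904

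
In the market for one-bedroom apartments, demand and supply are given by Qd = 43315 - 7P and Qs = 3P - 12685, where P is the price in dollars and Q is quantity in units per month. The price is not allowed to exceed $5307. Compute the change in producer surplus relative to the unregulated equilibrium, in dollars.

-1076921.5

Equilibrium: 43315 - 7P = 3P - 12685, so 56000 = 10P and P* = 5600, Q* = 4115.
The ceiling of 5307 is below the equilibrium price 5600, so it binds.
At P = 5307: Qd = 43315 - 7·5307 = 6166 and Qs = 3·5307 - 12685 = 3236.
Producer surplus without the control is ½ · (5600 - 12685/3) · 4115 = 16933225/6.
With the ceiling, producers sell 3236 units at 5307, so PS = ½ · (5307 - 12685/3) · 3236 = 5235848/3.
Change in producer surplus = 5235848/3 - 16933225/6 = -1076921.5.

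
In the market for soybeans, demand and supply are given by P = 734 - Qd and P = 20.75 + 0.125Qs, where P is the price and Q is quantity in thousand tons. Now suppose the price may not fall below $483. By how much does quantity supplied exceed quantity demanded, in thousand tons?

3447

Rearranging demand gives Qd = 734 - P; rearranging supply gives Qs = 8P - 166. Equilibrium: 734 - P = 8P - 166, so 900 = 9P and P* = 100, Q* = 634.
The floor of 483 is above the equilibrium price 100, so it binds.
At P = 483: Qd = 734 - 483 = 251 and Qs = 8·483 - 166 = 3698.
Surplus = Qs - Qd = 3698 - 251 = 3447.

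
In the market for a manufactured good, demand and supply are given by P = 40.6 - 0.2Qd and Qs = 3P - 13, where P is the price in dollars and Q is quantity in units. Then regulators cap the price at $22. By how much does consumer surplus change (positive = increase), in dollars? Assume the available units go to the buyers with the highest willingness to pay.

242.5

Rearranging demand gives Qd = 203 - 5P. Without the control the market clears where 203 - 5P = 3P - 13, i.e. P* = 27 and Q* = 68.
Because the ceiling (22) lies below the market-clearing price, it is binding.
At P = 22: Qd = 203 - 5·22 = 93 and Qs = 3·22 - 13 = 53.
Consumer surplus without the control is ½ · (40.6 - 27) · 68 = 462.4.
With the ceiling, 53 units are sold at 22 (assume they go to the highest-value buyers). The demand price at Q = 53 is 30, so CS = ½ · [(40.6 - 22) + (30 - 22)] · 53 = 704.9.
Change in consumer surplus = 704.9 - 462.4 = 242.5.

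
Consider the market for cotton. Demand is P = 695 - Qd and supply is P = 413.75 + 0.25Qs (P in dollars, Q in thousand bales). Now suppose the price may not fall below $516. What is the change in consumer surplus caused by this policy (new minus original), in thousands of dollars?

Rearranging demand gives Qd = 695 - P; rearranging supply gives Qs = 4P - 1655. In a free market, 695 - P = 4P - 1655 gives the equilibrium P* = 470, Q* = 225.
Since 516 > 470, the floor is binding.
At P = 516: Qd = 695 - 516 = 179 and Qs = 4·516 - 1655 = 409.
Consumer surplus without the control is ½ · (695 - 470) · 225 = 25312.5.
With the floor, consumers buy 179 units at 516, so CS = ½ · (695 - 516) · 179 = 16020.5.
Change in consumer surplus = 16020.5 - 25312.5 = -9292.

-9292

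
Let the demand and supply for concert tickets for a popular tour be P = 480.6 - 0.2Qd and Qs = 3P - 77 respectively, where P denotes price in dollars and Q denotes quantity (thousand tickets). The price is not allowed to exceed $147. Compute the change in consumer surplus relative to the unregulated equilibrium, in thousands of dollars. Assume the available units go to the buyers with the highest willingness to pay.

Rearranging demand gives Qd = 2403 - 5P. In a free market, 2403 - 5P = 3P - 77 gives the equilibrium P* = 310, Q* = 853.
The ceiling of 147 is below the equilibrium price 310, so it binds.
At P = 147: Qd = 2403 - 5·147 = 1668 and Qs = 3·147 - 77 = 364.
Consumer surplus without the control is ½ · (480.6 - 310) · 853 = 72760.9.
With the ceiling, 364 units are sold at 147 (assume they go to the highest-value buyers). The demand price at Q = 364 is 407.8, so CS = ½ · [(480.6 - 147) + (407.8 - 147)] · 364 = 108180.8.
Change in consumer surplus = 108180.8 - 72760.9 = 35419.9.

35419.9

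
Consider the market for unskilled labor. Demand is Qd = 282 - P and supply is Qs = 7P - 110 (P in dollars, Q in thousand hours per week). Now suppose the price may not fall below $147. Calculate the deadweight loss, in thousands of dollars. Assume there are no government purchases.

Without the control the market clears where 282 - P = 7P - 110, i.e. P* = 49 and Q* = 233.
Since 147 > 49, the floor is binding.
At P = 147: Qd = 282 - 147 = 135 and Qs = 7·147 - 110 = 919.
Quantity traded falls to 135. At Q = 135 the demand price is 282 - 135 = 147 and the supply price is (110 + 135)/7 = 35.
Deadweight loss = ½ · (147 - 35) · (233 - 135) = ½ · 112 · 98 = 5488.

5488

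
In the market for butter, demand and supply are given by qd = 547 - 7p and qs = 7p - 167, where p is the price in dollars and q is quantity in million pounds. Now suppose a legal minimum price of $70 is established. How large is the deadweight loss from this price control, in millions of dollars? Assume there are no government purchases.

2527

In a free market, 547 - 7p = 7p - 167 gives the equilibrium p* = 51, q* = 190.
Since 70 > 51, the floor is binding.
At p = 70: qd = 547 - 7·70 = 57 and qs = 7·70 - 167 = 323.
Quantity traded falls to 57. At q = 57 the demand price is (547 - 57)/7 = 70 and the supply price is (167 + 57)/7 = 32.
Deadweight loss = ½ · (70 - 32) · (190 - 57) = ½ · 38 · 133 = 2527.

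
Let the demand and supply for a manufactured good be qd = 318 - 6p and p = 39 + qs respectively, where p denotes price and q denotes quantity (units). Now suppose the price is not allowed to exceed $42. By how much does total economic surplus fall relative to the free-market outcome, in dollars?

47.25

Rearranging supply gives qs = p - 39. Setting quantity demanded equal to quantity supplied, 318 - 6p = p - 39, gives p* = 51 and q* = 12.
Since 42 < 51, the ceiling is binding.
At p = 42: qd = 318 - 6·42 = 66 and qs = 42 - 39 = 3.
Quantity traded falls to 3. At q = 3 the demand price is (318 - 3)/6 = 52.5 and the supply price is 39 + 3 = 42.
Deadweight loss = ½ · (52.5 - 42) · (12 - 3) = ½ · 10.5 · 9 = 47.25.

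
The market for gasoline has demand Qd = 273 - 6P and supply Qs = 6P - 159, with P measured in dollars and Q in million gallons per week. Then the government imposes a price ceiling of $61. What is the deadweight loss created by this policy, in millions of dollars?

Without the control the market clears where 273 - 6P = 6P - 159, i.e. P* = 36 and Q* = 57.
Since 61 is above P* = 36, the ceiling does not bind and the free-market outcome prevails.
Since the control does not bind, no trades are prevented and deadweight loss is zero.

0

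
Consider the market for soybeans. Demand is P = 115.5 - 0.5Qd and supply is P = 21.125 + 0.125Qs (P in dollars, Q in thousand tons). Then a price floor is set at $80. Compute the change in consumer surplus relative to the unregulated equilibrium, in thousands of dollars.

Rearranging demand gives Qd = 231 - 2P; rearranging supply gives Qs = 8P - 169. Setting quantity demanded equal to quantity supplied, 231 - 2P = 8P - 169, gives P* = 40 and Q* = 151.
Because the floor (80) lies above the market-clearing price, it is binding.
At P = 80: Qd = 231 - 2·80 = 71 and Qs = 8·80 - 169 = 471.
Consumer surplus without the control is ½ · (115.5 - 40) · 151 = 5700.25.
With the floor, consumers buy 71 units at 80, so CS = ½ · (115.5 - 80) · 71 = 1260.25.
Change in consumer surplus = 1260.25 - 5700.25 = -4440.

-4440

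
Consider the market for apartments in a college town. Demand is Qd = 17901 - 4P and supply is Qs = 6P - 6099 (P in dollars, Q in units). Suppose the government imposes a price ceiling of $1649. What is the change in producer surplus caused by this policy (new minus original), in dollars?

Setting quantity demanded equal to quantity supplied, 17901 - 4P = 6P - 6099, gives P* = 2400 and Q* = 8301.
Because the ceiling (1649) lies below the market-clearing price, it is binding.
At P = 1649: Qd = 17901 - 4·1649 = 11305 and Qs = 6·1649 - 6099 = 3795.
Producer surplus without the control is ½ · (2400 - 1016.5) · 8301 = 5742216.75.
With the ceiling, producers sell 3795 units at 1649, so PS = ½ · (1649 - 1016.5) · 3795 = 1200168.75.
Change in producer surplus = 1200168.75 - 5742216.75 = -4542048.

-4542048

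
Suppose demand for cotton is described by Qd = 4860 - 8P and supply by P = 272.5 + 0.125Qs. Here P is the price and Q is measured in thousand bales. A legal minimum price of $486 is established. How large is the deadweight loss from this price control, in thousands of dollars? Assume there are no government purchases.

16928

Rearranging supply gives Qs = 8P - 2180. Equilibrium: 4860 - 8P = 8P - 2180, so 7040 = 16P and P* = 440, Q* = 1340.
The floor of 486 is above the equilibrium price 440, so it binds.
At P = 486: Qd = 4860 - 8·486 = 972 and Qs = 8·486 - 2180 = 1708.
Quantity traded falls to 972. At Q = 972 the demand price is (4860 - 972)/8 = 486 and the supply price is (2180 + 972)/8 = 394.
Deadweight loss = ½ · (486 - 394) · (1340 - 972) = ½ · 92 · 368 = 16928.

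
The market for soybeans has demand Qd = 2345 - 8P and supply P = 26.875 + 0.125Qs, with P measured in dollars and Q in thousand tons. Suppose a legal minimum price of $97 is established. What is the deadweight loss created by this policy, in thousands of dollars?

Rearranging supply gives Qs = 8P - 215. Setting quantity demanded equal to quantity supplied, 2345 - 8P = 8P - 215, gives P* = 160 and Q* = 1065.
The floor of 97 is below the equilibrium price 160, so it is not binding; the market clears at P* = 160, Q* = 1065.
Since the control does not bind, no trades are prevented and deadweight loss is zero.

0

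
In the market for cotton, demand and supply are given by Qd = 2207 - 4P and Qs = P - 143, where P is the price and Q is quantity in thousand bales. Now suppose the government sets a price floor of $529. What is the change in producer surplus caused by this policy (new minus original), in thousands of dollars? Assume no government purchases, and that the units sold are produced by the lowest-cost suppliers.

Without the control the market clears where 2207 - 4P = P - 143, i.e. P* = 470 and Q* = 327.
The floor of 529 is above the equilibrium price 470, so it binds.
At P = 529: Qd = 2207 - 4·529 = 91 and Qs = 529 - 143 = 386.
Producer surplus without the control is ½ · (470 - 143) · 327 = 53464.5.
With the floor, 91 units are sold at 529. The supply price at Q = 91 is 234, so PS = ½ · [(529 - 143) + (529 - 234)] · 91 = 30985.5.
Change in producer surplus = 30985.5 - 53464.5 = -22479.

-22479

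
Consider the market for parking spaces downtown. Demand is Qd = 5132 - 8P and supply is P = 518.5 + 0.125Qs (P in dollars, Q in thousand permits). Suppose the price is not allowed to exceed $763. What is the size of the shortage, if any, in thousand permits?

Rearranging supply gives Qs = 8P - 4148. Equilibrium: 5132 - 8P = 8P - 4148, so 9280 = 16P and P* = 580, Q* = 492.
The ceiling of 763 is above the equilibrium price 580, so it is not binding; the market clears at P* = 580, Q* = 492.
Since the control does not bind, there is no shortage.

0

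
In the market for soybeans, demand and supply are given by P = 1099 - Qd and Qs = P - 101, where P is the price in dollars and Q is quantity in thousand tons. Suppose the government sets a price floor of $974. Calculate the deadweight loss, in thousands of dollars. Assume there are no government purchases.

Rearranging demand gives Qd = 1099 - P. In a free market, 1099 - P = P - 101 gives the equilibrium P* = 600, Q* = 499.
Because the floor (974) lies above the market-clearing price, it is binding.
At P = 974: Qd = 1099 - 974 = 125 and Qs = 974 - 101 = 873.
Quantity traded falls to 125. At Q = 125 the demand price is 1099 - 125 = 974 and the supply price is 101 + 125 = 226.
Deadweight loss = ½ · (974 - 226) · (499 - 125) = ½ · 748 · 374 = 139876.

139876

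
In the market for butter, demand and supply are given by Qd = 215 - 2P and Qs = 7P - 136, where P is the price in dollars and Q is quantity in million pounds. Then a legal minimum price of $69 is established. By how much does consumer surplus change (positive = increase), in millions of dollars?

Setting quantity demanded equal to quantity supplied, 215 - 2P = 7P - 136, gives P* = 39 and Q* = 137.
The floor of 69 is above the equilibrium price 39, so it binds.
At P = 69: Qd = 215 - 2·69 = 77 and Qs = 7·69 - 136 = 347.
Consumer surplus without the control is ½ · (107.5 - 39) · 137 = 4692.25.
With the floor, consumers buy 77 units at 69, so CS = ½ · (107.5 - 69) · 77 = 1482.25.
Change in consumer surplus = 1482.25 - 4692.25 = -3210.

-3210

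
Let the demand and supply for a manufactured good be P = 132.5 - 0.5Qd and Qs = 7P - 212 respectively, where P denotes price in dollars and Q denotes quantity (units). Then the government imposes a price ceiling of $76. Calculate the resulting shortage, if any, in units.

Rearranging demand gives Qd = 265 - 2P. Setting quantity demanded equal to quantity supplied, 265 - 2P = 7P - 212, gives P* = 53 and Q* = 159.
The ceiling of 76 is above the equilibrium price 53, so it is not binding; the market clears at P* = 53, Q* = 159.
Since the control does not bind, there is no shortage.

0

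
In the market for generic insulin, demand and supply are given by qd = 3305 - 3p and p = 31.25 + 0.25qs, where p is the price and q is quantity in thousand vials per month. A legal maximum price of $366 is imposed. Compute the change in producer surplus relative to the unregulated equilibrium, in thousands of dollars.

Rearranging supply gives qs = 4p - 125. Setting quantity demanded equal to quantity supplied, 3305 - 3p = 4p - 125, gives p* = 490 and q* = 1835.
The ceiling of 366 is below the equilibrium price 490, so it binds.
At p = 366: qd = 3305 - 3·366 = 2207 and qs = 4·366 - 125 = 1339.
Producer surplus without the control is ½ · (490 - 31.25) · 1835 = 420903.125.
With the ceiling, producers sell 1339 units at 366, so PS = ½ · (366 - 31.25) · 1339 = 224115.125.
Change in producer surplus = 224115.125 - 420903.125 = -196788.

-196788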